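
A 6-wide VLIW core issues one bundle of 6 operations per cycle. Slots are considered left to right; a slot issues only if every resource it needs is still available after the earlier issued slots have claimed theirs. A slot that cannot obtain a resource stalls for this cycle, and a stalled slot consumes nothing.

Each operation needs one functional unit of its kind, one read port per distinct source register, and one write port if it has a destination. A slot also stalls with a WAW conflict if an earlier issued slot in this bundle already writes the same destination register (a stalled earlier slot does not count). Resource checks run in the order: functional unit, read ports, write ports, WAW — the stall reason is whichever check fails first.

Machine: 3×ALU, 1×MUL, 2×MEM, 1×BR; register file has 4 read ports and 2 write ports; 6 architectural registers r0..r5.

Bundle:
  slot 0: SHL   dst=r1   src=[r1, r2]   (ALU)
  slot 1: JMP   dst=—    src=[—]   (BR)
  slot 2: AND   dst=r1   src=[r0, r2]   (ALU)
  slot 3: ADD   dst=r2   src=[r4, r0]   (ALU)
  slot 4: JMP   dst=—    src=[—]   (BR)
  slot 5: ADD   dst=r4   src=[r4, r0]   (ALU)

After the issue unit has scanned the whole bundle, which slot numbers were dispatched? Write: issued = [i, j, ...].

#0 ALU src=r1,r2 dispatched  <A:2 Mu:1 Ld:2 B:1 rd:2 wr:1>
#1 BR src=- dispatched  <A:2 Mu:1 Ld:2 B:0 rd:2 wr:1>
#2 ALU src=r0,r2 held:WAW  <A:2 Mu:1 Ld:2 B:0 rd:2 wr:1>
#3 ALU src=r4,r0 dispatched  <A:1 Mu:1 Ld:2 B:0 rd:0 wr:0>
#4 BR src=- held:FU  <A:1 Mu:1 Ld:2 B:0 rd:0 wr:0>
#5 ALU src=r4,r0 held:RD_PORT  <A:1 Mu:1 Ld:2 B:0 rd:0 wr:0>

issued = [0, 1, 3]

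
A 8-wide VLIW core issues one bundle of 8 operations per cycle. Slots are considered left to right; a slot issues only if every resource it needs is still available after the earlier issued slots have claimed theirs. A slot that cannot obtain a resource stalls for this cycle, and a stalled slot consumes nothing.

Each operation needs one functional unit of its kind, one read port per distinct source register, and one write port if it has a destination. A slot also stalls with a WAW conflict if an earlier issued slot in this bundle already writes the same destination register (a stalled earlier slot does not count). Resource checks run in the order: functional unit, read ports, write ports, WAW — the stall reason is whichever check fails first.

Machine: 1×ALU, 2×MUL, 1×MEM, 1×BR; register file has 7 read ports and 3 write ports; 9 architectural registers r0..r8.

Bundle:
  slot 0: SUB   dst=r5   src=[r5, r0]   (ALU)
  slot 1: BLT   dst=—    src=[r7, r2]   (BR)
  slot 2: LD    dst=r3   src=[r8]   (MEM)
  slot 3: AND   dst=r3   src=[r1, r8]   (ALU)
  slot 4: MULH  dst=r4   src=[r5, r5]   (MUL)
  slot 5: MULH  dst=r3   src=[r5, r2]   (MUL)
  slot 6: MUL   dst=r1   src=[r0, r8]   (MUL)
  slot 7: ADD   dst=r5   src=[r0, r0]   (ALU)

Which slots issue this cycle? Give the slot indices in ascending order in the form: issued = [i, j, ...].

issued = [0, 1, 2, 4]

  0. ALU→r5 ⇒ go  {0A/2Mu/1Ld/1B | 5r 2w}
  1. BR ⇒ go  {0A/2Mu/1Ld/0B | 3r 2w}
  2. MEM→r3 ⇒ go  {0A/2Mu/0Ld/0B | 2r 1w}
  3. ALU→r3 ⇒ no(FU)  {0A/2Mu/0Ld/0B | 2r 1w}
  4. MUL→r4 ⇒ go  {0A/1Mu/0Ld/0B | 1r 0w}
  5. MUL→r3 ⇒ no(RD_PORT)  {0A/1Mu/0Ld/0B | 1r 0w}
  6. MUL→r1 ⇒ no(RD_PORT)  {0A/1Mu/0Ld/0B | 1r 0w}
  7. ALU→r5 ⇒ no(FU)  {0A/1Mu/0Ld/0B | 1r 0w}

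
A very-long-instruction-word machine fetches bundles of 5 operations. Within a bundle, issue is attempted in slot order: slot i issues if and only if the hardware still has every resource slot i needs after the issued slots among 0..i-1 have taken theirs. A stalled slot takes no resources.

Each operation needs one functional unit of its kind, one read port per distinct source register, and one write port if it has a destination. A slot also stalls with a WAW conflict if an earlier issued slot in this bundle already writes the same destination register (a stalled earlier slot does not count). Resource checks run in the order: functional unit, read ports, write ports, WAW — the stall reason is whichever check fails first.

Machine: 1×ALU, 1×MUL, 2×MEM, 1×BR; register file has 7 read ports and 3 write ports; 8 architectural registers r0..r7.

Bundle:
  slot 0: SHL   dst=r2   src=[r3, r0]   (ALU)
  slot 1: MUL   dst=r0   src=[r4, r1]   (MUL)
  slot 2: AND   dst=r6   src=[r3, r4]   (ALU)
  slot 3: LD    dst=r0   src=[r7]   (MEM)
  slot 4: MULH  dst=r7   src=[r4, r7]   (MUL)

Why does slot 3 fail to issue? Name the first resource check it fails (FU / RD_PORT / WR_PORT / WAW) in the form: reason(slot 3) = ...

reason(slot 3) = WAW

(0) want 1×ALU +2rd +1wr — yes → AL0|MU1|ME2|BR1|rd5|wr2
(1) want 1×MUL +2rd +1wr — yes → AL0|MU0|ME2|BR1|rd3|wr1
(2) want 1×ALU +2rd +1wr — FU → AL0|MU0|ME2|BR1|rd3|wr1
(3) want 1×MEM +1rd +1wr — WAW → AL0|MU0|ME2|BR1|rd3|wr1
(4) want 1×MUL +2rd +1wr — FU → AL0|MU0|ME2|BR1|rd3|wr1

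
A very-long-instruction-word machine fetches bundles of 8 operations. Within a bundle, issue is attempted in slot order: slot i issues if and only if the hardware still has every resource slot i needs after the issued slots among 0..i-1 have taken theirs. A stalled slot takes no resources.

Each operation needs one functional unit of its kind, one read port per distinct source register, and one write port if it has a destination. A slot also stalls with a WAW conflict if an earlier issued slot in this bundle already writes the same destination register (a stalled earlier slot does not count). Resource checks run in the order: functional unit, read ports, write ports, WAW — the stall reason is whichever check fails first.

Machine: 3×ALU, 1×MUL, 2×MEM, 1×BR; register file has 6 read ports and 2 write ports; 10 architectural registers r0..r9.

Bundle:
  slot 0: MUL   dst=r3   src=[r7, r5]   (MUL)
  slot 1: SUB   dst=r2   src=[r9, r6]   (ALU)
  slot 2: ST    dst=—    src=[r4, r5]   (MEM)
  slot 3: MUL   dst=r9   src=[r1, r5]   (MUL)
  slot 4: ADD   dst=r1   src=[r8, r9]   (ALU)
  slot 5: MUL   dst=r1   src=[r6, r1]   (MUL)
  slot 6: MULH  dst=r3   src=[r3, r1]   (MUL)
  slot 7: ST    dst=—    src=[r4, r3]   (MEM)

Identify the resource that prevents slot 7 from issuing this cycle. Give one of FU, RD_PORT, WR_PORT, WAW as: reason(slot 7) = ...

reason(slot 7) = RD_PORT

(0) want 1×MUL +2rd +1wr — yes → AL3|MU0|ME2|BR1|rd4|wr1
(1) want 1×ALU +2rd +1wr — yes → AL2|MU0|ME2|BR1|rd2|wr0
(2) want 1×MEM +2rd +0wr — yes → AL2|MU0|ME1|BR1|rd0|wr0
(3) want 1×MUL +2rd +1wr — FU → AL2|MU0|ME1|BR1|rd0|wr0
(4) want 1×ALU +2rd +1wr — RD_PORT → AL2|MU0|ME1|BR1|rd0|wr0
(5) want 1×MUL +2rd +1wr — FU → AL2|MU0|ME1|BR1|rd0|wr0
(6) want 1×MUL +2rd +1wr — FU → AL2|MU0|ME1|BR1|rd0|wr0
(7) want 1×MEM +2rd +0wr — RD_PORT → AL2|MU0|ME1|BR1|rd0|wr0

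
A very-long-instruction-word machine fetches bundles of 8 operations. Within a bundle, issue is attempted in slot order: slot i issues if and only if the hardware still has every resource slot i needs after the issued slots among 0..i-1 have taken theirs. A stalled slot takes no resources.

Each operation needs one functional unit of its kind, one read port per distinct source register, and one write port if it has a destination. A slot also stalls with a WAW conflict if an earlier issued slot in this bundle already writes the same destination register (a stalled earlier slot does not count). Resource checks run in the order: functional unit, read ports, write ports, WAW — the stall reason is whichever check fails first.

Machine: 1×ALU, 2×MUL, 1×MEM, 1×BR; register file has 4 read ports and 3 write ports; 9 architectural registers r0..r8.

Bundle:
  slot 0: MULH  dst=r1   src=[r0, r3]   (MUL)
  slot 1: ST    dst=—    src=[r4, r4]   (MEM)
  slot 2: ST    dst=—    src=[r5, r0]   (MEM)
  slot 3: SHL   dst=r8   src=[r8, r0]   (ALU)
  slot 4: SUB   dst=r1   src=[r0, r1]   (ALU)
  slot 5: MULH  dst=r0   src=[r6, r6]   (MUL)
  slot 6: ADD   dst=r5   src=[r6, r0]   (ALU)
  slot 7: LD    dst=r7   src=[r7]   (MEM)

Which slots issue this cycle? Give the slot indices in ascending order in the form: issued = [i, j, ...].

issued = [0, 1, 5]

#0 MUL src=r0,r3 dispatched  <A:1 Mu:1 Ld:1 B:1 rd:2 wr:2>
#1 MEM src=r4,r4 dispatched  <A:1 Mu:1 Ld:0 B:1 rd:1 wr:2>
#2 MEM src=r5,r0 held:FU  <A:1 Mu:1 Ld:0 B:1 rd:1 wr:2>
#3 ALU src=r8,r0 held:RD_PORT  <A:1 Mu:1 Ld:0 B:1 rd:1 wr:2>
#4 ALU src=r0,r1 held:RD_PORT  <A:1 Mu:1 Ld:0 B:1 rd:1 wr:2>
#5 MUL src=r6,r6 dispatched  <A:1 Mu:0 Ld:0 B:1 rd:0 wr:1>
#6 ALU src=r6,r0 held:RD_PORT  <A:1 Mu:0 Ld:0 B:1 rd:0 wr:1>
#7 MEM src=r7 held:FU  <A:1 Mu:0 Ld:0 B:1 rd:0 wr:1>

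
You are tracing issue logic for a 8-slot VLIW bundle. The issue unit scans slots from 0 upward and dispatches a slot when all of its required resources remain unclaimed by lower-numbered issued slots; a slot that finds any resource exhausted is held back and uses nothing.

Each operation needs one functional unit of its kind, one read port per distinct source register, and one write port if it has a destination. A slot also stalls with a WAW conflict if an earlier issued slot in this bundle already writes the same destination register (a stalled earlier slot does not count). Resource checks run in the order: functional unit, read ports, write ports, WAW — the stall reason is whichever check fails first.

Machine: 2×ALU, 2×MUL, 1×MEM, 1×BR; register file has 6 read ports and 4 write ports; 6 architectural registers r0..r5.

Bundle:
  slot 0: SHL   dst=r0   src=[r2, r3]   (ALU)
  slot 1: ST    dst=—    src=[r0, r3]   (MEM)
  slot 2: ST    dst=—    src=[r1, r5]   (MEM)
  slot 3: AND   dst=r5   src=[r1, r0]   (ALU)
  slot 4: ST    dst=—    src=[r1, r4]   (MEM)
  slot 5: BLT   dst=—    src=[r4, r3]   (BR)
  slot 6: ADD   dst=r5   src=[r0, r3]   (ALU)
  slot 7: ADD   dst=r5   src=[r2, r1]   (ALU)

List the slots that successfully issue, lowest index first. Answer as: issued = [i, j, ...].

issued = [0, 1, 3]

#0 ALU src=r2,r3 dispatched  <A:1 Mu:2 Ld:1 B:1 rd:4 wr:3>
#1 MEM src=r0,r3 dispatched  <A:1 Mu:2 Ld:0 B:1 rd:2 wr:3>
#2 MEM src=r1,r5 held:FU  <A:1 Mu:2 Ld:0 B:1 rd:2 wr:3>
#3 ALU src=r1,r0 dispatched  <A:0 Mu:2 Ld:0 B:1 rd:0 wr:2>
#4 MEM src=r1,r4 held:FU  <A:0 Mu:2 Ld:0 B:1 rd:0 wr:2>
#5 BR src=r4,r3 held:RD_PORT  <A:0 Mu:2 Ld:0 B:1 rd:0 wr:2>
#6 ALU src=r0,r3 held:FU  <A:0 Mu:2 Ld:0 B:1 rd:0 wr:2>
#7 ALU src=r2,r1 held:FU  <A:0 Mu:2 Ld:0 B:1 rd:0 wr:2>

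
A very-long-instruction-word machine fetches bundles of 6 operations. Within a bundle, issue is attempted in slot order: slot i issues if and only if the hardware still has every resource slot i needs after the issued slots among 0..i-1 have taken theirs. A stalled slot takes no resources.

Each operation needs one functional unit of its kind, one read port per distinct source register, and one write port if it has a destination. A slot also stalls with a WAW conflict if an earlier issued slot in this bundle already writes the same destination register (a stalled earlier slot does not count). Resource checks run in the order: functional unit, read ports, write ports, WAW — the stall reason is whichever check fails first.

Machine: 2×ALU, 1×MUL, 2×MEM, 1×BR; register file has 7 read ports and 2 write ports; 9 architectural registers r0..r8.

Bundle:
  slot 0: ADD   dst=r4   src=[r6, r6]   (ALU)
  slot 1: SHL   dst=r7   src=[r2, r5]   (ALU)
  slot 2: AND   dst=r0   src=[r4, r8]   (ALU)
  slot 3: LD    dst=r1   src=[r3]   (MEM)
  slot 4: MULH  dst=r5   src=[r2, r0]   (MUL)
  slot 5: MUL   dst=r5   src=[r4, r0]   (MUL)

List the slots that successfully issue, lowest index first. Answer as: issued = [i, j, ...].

[0] ALU needs rd=1 wr=1: ok; after: ALU=1 MUL=1 MEM=2 BR=1, R=6, W=1
[1] ALU needs rd=2 wr=1: ok; after: ALU=0 MUL=1 MEM=2 BR=1, R=4, W=0
[2] ALU needs rd=2 wr=1: FU; after: ALU=0 MUL=1 MEM=2 BR=1, R=4, W=0
[3] MEM needs rd=1 wr=1: WR_PORT; after: ALU=0 MUL=1 MEM=2 BR=1, R=4, W=0
[4] MUL needs rd=2 wr=1: WR_PORT; after: ALU=0 MUL=1 MEM=2 BR=1, R=4, W=0
[5] MUL needs rd=2 wr=1: WR_PORT; after: ALU=0 MUL=1 MEM=2 BR=1, R=4, W=0

issued = [0, 1]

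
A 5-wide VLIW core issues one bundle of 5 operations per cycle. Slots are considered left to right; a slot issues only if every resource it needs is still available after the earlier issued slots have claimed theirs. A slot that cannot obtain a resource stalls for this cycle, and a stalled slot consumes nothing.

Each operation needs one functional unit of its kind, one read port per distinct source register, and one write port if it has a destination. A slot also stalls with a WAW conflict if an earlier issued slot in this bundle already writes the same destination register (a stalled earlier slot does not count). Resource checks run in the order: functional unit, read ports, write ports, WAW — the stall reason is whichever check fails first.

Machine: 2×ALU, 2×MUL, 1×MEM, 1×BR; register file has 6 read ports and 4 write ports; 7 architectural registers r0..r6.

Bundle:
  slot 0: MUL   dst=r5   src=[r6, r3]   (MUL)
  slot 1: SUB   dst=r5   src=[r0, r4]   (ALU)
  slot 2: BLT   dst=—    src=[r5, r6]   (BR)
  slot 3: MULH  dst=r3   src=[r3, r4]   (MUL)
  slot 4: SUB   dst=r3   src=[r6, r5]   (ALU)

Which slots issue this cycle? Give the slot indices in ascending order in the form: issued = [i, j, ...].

issued = [0, 2, 3]

(0) want 1×MUL +2rd +1wr — yes → AL2|MU1|ME1|BR1|rd4|wr3
(1) want 1×ALU +2rd +1wr — WAW → AL2|MU1|ME1|BR1|rd4|wr3
(2) want 1×BR +2rd +0wr — yes → AL2|MU1|ME1|BR0|rd2|wr3
(3) want 1×MUL +2rd +1wr — yes → AL2|MU0|ME1|BR0|rd0|wr2
(4) want 1×ALU +2rd +1wr — RD_PORT → AL2|MU0|ME1|BR0|rd0|wr2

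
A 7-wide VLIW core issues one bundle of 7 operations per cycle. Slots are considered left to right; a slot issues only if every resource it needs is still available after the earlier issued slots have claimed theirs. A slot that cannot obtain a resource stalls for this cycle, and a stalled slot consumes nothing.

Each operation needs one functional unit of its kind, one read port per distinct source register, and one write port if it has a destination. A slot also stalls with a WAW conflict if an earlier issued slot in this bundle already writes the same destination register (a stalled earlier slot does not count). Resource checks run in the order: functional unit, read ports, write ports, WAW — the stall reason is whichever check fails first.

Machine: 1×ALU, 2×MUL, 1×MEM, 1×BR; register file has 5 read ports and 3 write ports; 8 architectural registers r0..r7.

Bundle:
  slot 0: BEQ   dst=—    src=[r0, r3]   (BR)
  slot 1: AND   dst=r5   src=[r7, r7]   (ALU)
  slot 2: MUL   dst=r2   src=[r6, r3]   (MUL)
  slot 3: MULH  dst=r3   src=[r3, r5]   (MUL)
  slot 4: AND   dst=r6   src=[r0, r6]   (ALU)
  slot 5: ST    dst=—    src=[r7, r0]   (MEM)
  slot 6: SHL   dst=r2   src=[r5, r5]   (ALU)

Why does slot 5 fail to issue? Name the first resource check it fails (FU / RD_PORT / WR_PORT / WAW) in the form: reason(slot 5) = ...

reason(slot 5) = RD_PORT

(0) want 1×BR +2rd +0wr — yes → AL1|MU2|ME1|BR0|rd3|wr3
(1) want 1×ALU +1rd +1wr — yes → AL0|MU2|ME1|BR0|rd2|wr2
(2) want 1×MUL +2rd +1wr — yes → AL0|MU1|ME1|BR0|rd0|wr1
(3) want 1×MUL +2rd +1wr — RD_PORT → AL0|MU1|ME1|BR0|rd0|wr1
(4) want 1×ALU +2rd +1wr — FU → AL0|MU1|ME1|BR0|rd0|wr1
(5) want 1×MEM +2rd +0wr — RD_PORT → AL0|MU1|ME1|BR0|rd0|wr1
(6) want 1×ALU +1rd +1wr — FU → AL0|MU1|ME1|BR0|rd0|wr1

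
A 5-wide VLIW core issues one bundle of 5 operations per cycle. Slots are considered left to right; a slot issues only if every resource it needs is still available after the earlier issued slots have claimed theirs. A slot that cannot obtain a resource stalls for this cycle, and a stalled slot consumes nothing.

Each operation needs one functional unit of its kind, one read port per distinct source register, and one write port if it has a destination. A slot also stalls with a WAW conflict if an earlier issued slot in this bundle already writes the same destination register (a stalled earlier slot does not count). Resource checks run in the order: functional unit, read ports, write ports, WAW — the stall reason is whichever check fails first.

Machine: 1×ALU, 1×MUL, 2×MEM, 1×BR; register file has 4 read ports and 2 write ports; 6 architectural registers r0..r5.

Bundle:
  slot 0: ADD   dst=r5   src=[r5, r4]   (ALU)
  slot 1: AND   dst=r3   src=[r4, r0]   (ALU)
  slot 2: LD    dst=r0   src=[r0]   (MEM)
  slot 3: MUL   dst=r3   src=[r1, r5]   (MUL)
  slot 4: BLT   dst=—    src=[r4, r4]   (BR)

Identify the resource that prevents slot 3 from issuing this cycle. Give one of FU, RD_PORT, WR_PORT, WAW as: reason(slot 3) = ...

reason(slot 3) = RD_PORT

slot 0 (ALU): ISSUE — free A0,Mu1,Ld2,B1 rp2 wp1
slot 1 (ALU): stall FU — free A0,Mu1,Ld2,B1 rp2 wp1
slot 2 (MEM): ISSUE — free A0,Mu1,Ld1,B1 rp1 wp0
slot 3 (MUL): stall RD_PORT — free A0,Mu1,Ld1,B1 rp1 wp0
slot 4 (BR): ISSUE — free A0,Mu1,Ld1,B0 rp0 wp0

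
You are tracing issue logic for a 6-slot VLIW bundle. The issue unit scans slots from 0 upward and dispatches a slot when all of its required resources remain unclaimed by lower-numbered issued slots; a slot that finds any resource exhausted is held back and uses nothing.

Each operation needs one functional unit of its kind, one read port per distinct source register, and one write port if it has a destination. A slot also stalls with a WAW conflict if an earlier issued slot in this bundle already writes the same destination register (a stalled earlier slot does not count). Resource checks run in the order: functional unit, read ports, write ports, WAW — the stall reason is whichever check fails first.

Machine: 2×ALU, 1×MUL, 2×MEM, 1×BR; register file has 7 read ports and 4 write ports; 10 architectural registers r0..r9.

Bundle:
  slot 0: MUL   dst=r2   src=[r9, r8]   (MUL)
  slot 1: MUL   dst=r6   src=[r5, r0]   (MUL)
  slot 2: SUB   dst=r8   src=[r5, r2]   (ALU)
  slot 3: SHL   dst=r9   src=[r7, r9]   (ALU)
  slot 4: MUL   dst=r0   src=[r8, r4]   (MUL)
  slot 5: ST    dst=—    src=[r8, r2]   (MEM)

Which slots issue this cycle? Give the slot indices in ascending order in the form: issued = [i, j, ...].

issued = [0, 2, 3]

#0 MUL src=r9,r8 dispatched  <A:2 Mu:0 Ld:2 B:1 rd:5 wr:3>
#1 MUL src=r5,r0 held:FU  <A:2 Mu:0 Ld:2 B:1 rd:5 wr:3>
#2 ALU src=r5,r2 dispatched  <A:1 Mu:0 Ld:2 B:1 rd:3 wr:2>
#3 ALU src=r7,r9 dispatched  <A:0 Mu:0 Ld:2 B:1 rd:1 wr:1>
#4 MUL src=r8,r4 held:FU  <A:0 Mu:0 Ld:2 B:1 rd:1 wr:1>
#5 MEM src=r8,r2 held:RD_PORT  <A:0 Mu:0 Ld:2 B:1 rd:1 wr:1>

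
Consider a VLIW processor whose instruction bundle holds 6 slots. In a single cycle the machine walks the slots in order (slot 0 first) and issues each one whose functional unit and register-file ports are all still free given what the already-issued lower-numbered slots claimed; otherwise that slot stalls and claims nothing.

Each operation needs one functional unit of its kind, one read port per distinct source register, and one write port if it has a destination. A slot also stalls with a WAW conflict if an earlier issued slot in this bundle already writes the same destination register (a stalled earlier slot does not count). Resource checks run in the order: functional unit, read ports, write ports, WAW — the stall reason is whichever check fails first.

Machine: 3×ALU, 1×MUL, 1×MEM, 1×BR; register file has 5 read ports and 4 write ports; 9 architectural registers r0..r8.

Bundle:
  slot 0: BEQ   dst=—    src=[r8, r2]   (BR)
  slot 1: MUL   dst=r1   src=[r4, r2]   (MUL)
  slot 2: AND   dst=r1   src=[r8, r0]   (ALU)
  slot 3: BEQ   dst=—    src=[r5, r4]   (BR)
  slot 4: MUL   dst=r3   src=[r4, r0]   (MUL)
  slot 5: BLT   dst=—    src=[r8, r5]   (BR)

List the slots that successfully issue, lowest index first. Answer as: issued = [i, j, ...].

issued = [0, 1]

#0 BR src=r8,r2 dispatched  <A:3 Mu:1 Ld:1 B:0 rd:3 wr:4>
#1 MUL src=r4,r2 dispatched  <A:3 Mu:0 Ld:1 B:0 rd:1 wr:3>
#2 ALU src=r8,r0 held:RD_PORT  <A:3 Mu:0 Ld:1 B:0 rd:1 wr:3>
#3 BR src=r5,r4 held:FU  <A:3 Mu:0 Ld:1 B:0 rd:1 wr:3>
#4 MUL src=r4,r0 held:FU  <A:3 Mu:0 Ld:1 B:0 rd:1 wr:3>
#5 BR src=r8,r5 held:FU  <A:3 Mu:0 Ld:1 B:0 rd:1 wr:3>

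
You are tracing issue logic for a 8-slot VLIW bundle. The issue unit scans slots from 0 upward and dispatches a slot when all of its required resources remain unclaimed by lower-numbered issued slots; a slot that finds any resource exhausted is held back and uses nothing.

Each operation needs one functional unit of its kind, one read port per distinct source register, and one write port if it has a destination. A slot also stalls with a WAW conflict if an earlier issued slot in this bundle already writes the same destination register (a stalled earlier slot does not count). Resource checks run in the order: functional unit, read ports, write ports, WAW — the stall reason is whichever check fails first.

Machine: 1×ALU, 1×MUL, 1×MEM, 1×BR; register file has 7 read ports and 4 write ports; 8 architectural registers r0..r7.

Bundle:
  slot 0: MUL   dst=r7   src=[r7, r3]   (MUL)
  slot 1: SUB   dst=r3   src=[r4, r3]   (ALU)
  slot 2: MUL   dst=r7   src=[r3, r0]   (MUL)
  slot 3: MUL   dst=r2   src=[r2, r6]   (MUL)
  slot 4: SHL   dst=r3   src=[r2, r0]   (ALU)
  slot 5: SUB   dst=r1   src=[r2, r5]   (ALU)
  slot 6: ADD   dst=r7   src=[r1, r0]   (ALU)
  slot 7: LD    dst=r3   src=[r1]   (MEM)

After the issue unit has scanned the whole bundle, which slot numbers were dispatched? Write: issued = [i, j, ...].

issued = [0, 1]

  0. MUL→r7 ⇒ go  {1A/0Mu/1Ld/1B | 5r 3w}
  1. ALU→r3 ⇒ go  {0A/0Mu/1Ld/1B | 3r 2w}
  2. MUL→r7 ⇒ no(FU)  {0A/0Mu/1Ld/1B | 3r 2w}
  3. MUL→r2 ⇒ no(FU)  {0A/0Mu/1Ld/1B | 3r 2w}
  4. ALU→r3 ⇒ no(FU)  {0A/0Mu/1Ld/1B | 3r 2w}
  5. ALU→r1 ⇒ no(FU)  {0A/0Mu/1Ld/1B | 3r 2w}
  6. ALU→r7 ⇒ no(FU)  {0A/0Mu/1Ld/1B | 3r 2w}
  7. MEM→r3 ⇒ no(WAW)  {0A/0Mu/1Ld/1B | 3r 2w}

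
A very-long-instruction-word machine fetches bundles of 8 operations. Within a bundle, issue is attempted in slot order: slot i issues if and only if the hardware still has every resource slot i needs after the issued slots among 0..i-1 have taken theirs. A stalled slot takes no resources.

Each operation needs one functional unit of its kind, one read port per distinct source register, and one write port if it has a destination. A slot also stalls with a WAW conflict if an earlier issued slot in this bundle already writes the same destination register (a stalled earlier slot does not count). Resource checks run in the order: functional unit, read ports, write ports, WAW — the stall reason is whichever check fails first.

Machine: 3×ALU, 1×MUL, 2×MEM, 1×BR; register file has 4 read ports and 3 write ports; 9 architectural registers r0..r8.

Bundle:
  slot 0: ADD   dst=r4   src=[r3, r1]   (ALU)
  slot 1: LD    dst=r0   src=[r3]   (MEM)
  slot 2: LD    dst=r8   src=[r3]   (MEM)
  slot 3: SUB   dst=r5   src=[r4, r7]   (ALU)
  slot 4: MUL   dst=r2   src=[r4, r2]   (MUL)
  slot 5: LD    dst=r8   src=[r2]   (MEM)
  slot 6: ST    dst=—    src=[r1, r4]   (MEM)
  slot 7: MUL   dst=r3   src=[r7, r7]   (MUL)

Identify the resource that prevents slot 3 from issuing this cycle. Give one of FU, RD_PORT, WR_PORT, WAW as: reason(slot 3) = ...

reason(slot 3) = RD_PORT

[0] ALU needs rd=2 wr=1: ok; after: ALU=2 MUL=1 MEM=2 BR=1, R=2, W=2
[1] MEM needs rd=1 wr=1: ok; after: ALU=2 MUL=1 MEM=1 BR=1, R=1, W=1
[2] MEM needs rd=1 wr=1: ok; after: ALU=2 MUL=1 MEM=0 BR=1, R=0, W=0
[3] ALU needs rd=2 wr=1: RD_PORT; after: ALU=2 MUL=1 MEM=0 BR=1, R=0, W=0
[4] MUL needs rd=2 wr=1: RD_PORT; after: ALU=2 MUL=1 MEM=0 BR=1, R=0, W=0
[5] MEM needs rd=1 wr=1: FU; after: ALU=2 MUL=1 MEM=0 BR=1, R=0, W=0
[6] MEM needs rd=2 wr=0: FU; after: ALU=2 MUL=1 MEM=0 BR=1, R=0, W=0
[7] MUL needs rd=1 wr=1: RD_PORT; after: ALU=2 MUL=1 MEM=0 BR=1, R=0, W=0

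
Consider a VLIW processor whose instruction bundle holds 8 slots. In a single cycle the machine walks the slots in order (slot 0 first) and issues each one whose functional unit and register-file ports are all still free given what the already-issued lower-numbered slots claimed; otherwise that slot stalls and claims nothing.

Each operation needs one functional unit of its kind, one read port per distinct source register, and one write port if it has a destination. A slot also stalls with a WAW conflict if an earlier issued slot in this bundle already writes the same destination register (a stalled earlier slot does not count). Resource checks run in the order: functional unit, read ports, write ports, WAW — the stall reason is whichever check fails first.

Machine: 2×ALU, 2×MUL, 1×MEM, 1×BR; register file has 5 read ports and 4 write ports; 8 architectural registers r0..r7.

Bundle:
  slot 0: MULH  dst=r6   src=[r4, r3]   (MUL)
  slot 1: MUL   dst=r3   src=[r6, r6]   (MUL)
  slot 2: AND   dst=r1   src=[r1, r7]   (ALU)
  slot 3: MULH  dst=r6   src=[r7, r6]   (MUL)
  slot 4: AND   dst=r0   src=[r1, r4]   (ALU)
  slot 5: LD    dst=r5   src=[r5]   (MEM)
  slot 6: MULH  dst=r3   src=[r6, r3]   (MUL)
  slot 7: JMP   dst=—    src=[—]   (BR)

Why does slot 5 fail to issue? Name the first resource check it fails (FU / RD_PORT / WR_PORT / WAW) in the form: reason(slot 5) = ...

slot 0 (MUL): ISSUE — free A2,Mu1,Ld1,B1 rp3 wp3
slot 1 (MUL): ISSUE — free A2,Mu0,Ld1,B1 rp2 wp2
slot 2 (ALU): ISSUE — free A1,Mu0,Ld1,B1 rp0 wp1
slot 3 (MUL): stall FU — free A1,Mu0,Ld1,B1 rp0 wp1
slot 4 (ALU): stall RD_PORT — free A1,Mu0,Ld1,B1 rp0 wp1
slot 5 (MEM): stall RD_PORT — free A1,Mu0,Ld1,B1 rp0 wp1
slot 6 (MUL): stall FU — free A1,Mu0,Ld1,B1 rp0 wp1
slot 7 (BR): ISSUE — free A1,Mu0,Ld1,B0 rp0 wp1

reason(slot 5) = RD_PORT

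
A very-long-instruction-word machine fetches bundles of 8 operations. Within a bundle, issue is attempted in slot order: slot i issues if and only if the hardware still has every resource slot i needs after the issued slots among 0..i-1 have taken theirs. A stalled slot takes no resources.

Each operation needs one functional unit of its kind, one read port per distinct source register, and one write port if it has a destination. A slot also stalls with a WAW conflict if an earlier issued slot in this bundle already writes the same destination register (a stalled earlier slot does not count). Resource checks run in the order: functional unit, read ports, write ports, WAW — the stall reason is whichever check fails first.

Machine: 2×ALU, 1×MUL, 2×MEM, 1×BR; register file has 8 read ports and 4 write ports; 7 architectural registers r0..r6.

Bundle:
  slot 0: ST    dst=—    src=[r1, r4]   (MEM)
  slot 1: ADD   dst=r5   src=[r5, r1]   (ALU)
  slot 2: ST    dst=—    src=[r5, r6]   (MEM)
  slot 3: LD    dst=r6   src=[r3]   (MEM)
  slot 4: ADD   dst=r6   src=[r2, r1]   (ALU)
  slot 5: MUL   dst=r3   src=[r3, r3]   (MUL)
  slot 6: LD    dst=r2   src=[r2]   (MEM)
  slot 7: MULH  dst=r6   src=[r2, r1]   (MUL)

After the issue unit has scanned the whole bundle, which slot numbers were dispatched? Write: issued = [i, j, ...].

(0) want 1×MEM +2rd +0wr — yes → AL2|MU1|ME1|BR1|rd6|wr4
(1) want 1×ALU +2rd +1wr — yes → AL1|MU1|ME1|BR1|rd4|wr3
(2) want 1×MEM +2rd +0wr — yes → AL1|MU1|ME0|BR1|rd2|wr3
(3) want 1×MEM +1rd +1wr — FU → AL1|MU1|ME0|BR1|rd2|wr3
(4) want 1×ALU +2rd +1wr — yes → AL0|MU1|ME0|BR1|rd0|wr2
(5) want 1×MUL +1rd +1wr — RD_PORT → AL0|MU1|ME0|BR1|rd0|wr2
(6) want 1×MEM +1rd +1wr — FU → AL0|MU1|ME0|BR1|rd0|wr2
(7) want 1×MUL +2rd +1wr — RD_PORT → AL0|MU1|ME0|BR1|rd0|wr2

issued = [0, 1, 2, 4]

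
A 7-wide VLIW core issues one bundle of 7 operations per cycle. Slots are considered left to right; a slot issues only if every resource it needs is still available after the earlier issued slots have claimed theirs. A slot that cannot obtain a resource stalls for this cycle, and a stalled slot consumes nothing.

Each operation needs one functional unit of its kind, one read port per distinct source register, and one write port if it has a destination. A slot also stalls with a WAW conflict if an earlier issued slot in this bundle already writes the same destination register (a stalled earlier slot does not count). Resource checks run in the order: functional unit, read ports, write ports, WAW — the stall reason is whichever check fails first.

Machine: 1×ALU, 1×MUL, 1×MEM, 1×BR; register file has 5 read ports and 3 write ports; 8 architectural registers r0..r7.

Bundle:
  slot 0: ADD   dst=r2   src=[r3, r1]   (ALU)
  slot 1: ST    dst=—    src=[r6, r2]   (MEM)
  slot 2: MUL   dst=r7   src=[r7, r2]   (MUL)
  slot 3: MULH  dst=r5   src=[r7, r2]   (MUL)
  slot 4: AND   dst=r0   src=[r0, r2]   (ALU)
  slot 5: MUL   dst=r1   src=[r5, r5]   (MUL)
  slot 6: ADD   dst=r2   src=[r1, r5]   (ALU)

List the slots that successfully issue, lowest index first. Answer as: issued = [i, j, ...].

issued = [0, 1, 5]

[0] ALU needs rd=2 wr=1: ok; after: ALU=0 MUL=1 MEM=1 BR=1, R=3, W=2
[1] MEM needs rd=2 wr=0: ok; after: ALU=0 MUL=1 MEM=0 BR=1, R=1, W=2
[2] MUL needs rd=2 wr=1: RD_PORT; after: ALU=0 MUL=1 MEM=0 BR=1, R=1, W=2
[3] MUL needs rd=2 wr=1: RD_PORT; after: ALU=0 MUL=1 MEM=0 BR=1, R=1, W=2
[4] ALU needs rd=2 wr=1: FU; after: ALU=0 MUL=1 MEM=0 BR=1, R=1, W=2
[5] MUL needs rd=1 wr=1: ok; after: ALU=0 MUL=0 MEM=0 BR=1, R=0, W=1
[6] ALU needs rd=2 wr=1: FU; after: ALU=0 MUL=0 MEM=0 BR=1, R=0, W=1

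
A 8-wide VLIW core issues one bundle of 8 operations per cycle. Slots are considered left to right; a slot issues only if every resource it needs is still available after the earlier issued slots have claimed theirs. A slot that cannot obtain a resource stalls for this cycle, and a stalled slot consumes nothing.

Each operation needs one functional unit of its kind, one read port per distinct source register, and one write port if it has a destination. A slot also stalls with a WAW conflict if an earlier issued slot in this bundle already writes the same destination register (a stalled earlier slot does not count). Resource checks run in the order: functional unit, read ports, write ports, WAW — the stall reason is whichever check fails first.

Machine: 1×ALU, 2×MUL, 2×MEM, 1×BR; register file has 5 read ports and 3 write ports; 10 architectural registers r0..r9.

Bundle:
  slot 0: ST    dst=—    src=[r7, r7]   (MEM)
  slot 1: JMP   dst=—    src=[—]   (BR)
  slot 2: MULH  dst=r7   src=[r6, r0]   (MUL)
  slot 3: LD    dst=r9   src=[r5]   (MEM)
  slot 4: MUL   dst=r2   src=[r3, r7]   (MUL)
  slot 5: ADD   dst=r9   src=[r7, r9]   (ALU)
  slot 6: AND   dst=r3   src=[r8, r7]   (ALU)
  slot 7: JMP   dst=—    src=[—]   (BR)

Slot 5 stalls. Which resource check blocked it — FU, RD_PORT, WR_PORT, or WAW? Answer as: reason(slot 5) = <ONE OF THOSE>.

  0. MEM ⇒ go  {1A/2Mu/1Ld/1B | 4r 3w}
  1. BR ⇒ go  {1A/2Mu/1Ld/0B | 4r 3w}
  2. MUL→r7 ⇒ go  {1A/1Mu/1Ld/0B | 2r 2w}
  3. MEM→r9 ⇒ go  {1A/1Mu/0Ld/0B | 1r 1w}
  4. MUL→r2 ⇒ no(RD_PORT)  {1A/1Mu/0Ld/0B | 1r 1w}
  5. ALU→r9 ⇒ no(RD_PORT)  {1A/1Mu/0Ld/0B | 1r 1w}
  6. ALU→r3 ⇒ no(RD_PORT)  {1A/1Mu/0Ld/0B | 1r 1w}
  7. BR ⇒ no(FU)  {1A/1Mu/0Ld/0B | 1r 1w}

reason(slot 5) = RD_PORT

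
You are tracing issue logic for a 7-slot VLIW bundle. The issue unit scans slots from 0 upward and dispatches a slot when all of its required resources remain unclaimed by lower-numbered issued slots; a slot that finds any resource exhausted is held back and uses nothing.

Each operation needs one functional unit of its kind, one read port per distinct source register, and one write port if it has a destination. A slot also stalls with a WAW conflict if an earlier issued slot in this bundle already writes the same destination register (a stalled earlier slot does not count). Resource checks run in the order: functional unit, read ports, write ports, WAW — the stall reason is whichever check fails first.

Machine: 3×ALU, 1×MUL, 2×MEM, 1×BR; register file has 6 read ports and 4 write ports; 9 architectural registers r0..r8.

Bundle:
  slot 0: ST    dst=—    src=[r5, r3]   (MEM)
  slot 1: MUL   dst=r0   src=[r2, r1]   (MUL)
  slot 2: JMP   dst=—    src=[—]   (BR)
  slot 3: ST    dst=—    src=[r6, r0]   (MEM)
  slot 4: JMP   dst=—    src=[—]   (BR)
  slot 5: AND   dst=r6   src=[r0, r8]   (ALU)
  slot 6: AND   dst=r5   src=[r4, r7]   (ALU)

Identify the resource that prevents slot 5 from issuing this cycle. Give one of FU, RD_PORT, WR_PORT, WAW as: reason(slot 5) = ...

[0] MEM needs rd=2 wr=0: ok; after: ALU=3 MUL=1 MEM=1 BR=1, R=4, W=4
[1] MUL needs rd=2 wr=1: ok; after: ALU=3 MUL=0 MEM=1 BR=1, R=2, W=3
[2] BR needs rd=0 wr=0: ok; after: ALU=3 MUL=0 MEM=1 BR=0, R=2, W=3
[3] MEM needs rd=2 wr=0: ok; after: ALU=3 MUL=0 MEM=0 BR=0, R=0, W=3
[4] BR needs rd=0 wr=0: FU; after: ALU=3 MUL=0 MEM=0 BR=0, R=0, W=3
[5] ALU needs rd=2 wr=1: RD_PORT; after: ALU=3 MUL=0 MEM=0 BR=0, R=0, W=3
[6] ALU needs rd=2 wr=1: RD_PORT; after: ALU=3 MUL=0 MEM=0 BR=0, R=0, W=3

reason(slot 5) = RD_PORT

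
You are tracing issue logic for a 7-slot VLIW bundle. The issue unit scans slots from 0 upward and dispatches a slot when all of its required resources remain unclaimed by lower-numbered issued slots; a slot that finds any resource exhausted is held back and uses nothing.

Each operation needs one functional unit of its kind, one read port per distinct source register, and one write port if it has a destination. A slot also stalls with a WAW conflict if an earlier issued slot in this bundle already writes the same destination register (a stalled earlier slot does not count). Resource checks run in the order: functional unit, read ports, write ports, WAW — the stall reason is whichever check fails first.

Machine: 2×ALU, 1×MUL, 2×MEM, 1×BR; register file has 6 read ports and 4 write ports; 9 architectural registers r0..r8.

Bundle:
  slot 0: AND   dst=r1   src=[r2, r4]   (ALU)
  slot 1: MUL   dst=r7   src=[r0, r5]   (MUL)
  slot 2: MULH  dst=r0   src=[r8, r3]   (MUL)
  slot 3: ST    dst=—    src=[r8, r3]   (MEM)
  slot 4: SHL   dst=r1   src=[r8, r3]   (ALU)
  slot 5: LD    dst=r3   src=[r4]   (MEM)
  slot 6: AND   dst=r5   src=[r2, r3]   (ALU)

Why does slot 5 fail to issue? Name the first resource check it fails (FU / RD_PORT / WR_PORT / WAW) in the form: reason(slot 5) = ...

#0 ALU src=r2,r4 dispatched  <A:1 Mu:1 Ld:2 B:1 rd:4 wr:3>
#1 MUL src=r0,r5 dispatched  <A:1 Mu:0 Ld:2 B:1 rd:2 wr:2>
#2 MUL src=r8,r3 held:FU  <A:1 Mu:0 Ld:2 B:1 rd:2 wr:2>
#3 MEM src=r8,r3 dispatched  <A:1 Mu:0 Ld:1 B:1 rd:0 wr:2>
#4 ALU src=r8,r3 held:RD_PORT  <A:1 Mu:0 Ld:1 B:1 rd:0 wr:2>
#5 MEM src=r4 held:RD_PORT  <A:1 Mu:0 Ld:1 B:1 rd:0 wr:2>
#6 ALU src=r2,r3 held:RD_PORT  <A:1 Mu:0 Ld:1 B:1 rd:0 wr:2>

reason(slot 5) = RD_PORT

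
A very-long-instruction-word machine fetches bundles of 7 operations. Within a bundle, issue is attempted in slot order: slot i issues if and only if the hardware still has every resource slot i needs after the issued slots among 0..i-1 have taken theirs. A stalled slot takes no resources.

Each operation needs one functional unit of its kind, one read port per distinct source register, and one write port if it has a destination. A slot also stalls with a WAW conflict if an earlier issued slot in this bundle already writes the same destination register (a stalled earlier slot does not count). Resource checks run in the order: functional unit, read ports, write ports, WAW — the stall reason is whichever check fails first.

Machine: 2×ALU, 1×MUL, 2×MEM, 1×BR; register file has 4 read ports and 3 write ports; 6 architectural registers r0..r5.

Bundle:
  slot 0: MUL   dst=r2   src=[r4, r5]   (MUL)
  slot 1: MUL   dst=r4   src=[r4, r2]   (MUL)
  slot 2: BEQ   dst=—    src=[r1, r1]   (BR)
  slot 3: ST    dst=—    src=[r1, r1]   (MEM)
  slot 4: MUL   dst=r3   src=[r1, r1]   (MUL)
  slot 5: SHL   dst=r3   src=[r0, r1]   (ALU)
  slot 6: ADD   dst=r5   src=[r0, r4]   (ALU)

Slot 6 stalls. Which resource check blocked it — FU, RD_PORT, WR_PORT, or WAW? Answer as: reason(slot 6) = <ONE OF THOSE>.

#0 MUL src=r4,r5 dispatched  <A:2 Mu:0 Ld:2 B:1 rd:2 wr:2>
#1 MUL src=r4,r2 held:FU  <A:2 Mu:0 Ld:2 B:1 rd:2 wr:2>
#2 BR src=r1,r1 dispatched  <A:2 Mu:0 Ld:2 B:0 rd:1 wr:2>
#3 MEM src=r1,r1 dispatched  <A:2 Mu:0 Ld:1 B:0 rd:0 wr:2>
#4 MUL src=r1,r1 held:FU  <A:2 Mu:0 Ld:1 B:0 rd:0 wr:2>
#5 ALU src=r0,r1 held:RD_PORT  <A:2 Mu:0 Ld:1 B:0 rd:0 wr:2>
#6 ALU src=r0,r4 held:RD_PORT  <A:2 Mu:0 Ld:1 B:0 rd:0 wr:2>

reason(slot 6) = RD_PORT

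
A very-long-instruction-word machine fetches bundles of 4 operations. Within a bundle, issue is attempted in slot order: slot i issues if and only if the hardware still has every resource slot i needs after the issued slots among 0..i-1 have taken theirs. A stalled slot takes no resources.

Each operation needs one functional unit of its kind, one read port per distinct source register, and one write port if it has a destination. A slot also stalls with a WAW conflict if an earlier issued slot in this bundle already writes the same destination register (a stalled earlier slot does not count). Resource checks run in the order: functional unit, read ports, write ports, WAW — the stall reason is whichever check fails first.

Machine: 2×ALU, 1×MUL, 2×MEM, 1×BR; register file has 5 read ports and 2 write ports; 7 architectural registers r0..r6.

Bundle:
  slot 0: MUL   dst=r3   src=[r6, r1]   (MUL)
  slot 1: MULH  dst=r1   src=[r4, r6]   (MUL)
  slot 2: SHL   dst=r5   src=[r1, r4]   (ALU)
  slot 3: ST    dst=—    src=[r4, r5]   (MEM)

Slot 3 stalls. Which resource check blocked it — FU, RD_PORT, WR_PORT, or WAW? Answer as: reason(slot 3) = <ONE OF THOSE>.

reason(slot 3) = RD_PORT

slot 0 (MUL): ISSUE — free A2,Mu0,Ld2,B1 rp3 wp1
slot 1 (MUL): stall FU — free A2,Mu0,Ld2,B1 rp3 wp1
slot 2 (ALU): ISSUE — free A1,Mu0,Ld2,B1 rp1 wp0
slot 3 (MEM): stall RD_PORT — free A1,Mu0,Ld2,B1 rp1 wp0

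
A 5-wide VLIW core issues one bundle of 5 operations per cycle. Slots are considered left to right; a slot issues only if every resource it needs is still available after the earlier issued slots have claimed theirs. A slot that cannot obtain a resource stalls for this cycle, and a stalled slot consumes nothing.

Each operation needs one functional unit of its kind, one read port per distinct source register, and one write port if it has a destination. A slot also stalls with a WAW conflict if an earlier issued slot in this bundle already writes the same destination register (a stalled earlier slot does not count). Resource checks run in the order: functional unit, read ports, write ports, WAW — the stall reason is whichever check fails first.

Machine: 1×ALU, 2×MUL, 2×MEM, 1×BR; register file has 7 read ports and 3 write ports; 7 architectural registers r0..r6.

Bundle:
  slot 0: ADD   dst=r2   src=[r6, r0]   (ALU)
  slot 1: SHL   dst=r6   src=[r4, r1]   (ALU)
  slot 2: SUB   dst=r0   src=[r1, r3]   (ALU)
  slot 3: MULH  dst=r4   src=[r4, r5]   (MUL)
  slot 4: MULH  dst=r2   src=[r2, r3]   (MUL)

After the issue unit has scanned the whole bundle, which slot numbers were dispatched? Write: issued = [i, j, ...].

issued = [0, 3]

[0] ALU needs rd=2 wr=1: ok; after: ALU=0 MUL=2 MEM=2 BR=1, R=5, W=2
[1] ALU needs rd=2 wr=1: FU; after: ALU=0 MUL=2 MEM=2 BR=1, R=5, W=2
[2] ALU needs rd=2 wr=1: FU; after: ALU=0 MUL=2 MEM=2 BR=1, R=5, W=2
[3] MUL needs rd=2 wr=1: ok; after: ALU=0 MUL=1 MEM=2 BR=1, R=3, W=1
[4] MUL needs rd=2 wr=1: WAW; after: ALU=0 MUL=1 MEM=2 BR=1, R=3, W=1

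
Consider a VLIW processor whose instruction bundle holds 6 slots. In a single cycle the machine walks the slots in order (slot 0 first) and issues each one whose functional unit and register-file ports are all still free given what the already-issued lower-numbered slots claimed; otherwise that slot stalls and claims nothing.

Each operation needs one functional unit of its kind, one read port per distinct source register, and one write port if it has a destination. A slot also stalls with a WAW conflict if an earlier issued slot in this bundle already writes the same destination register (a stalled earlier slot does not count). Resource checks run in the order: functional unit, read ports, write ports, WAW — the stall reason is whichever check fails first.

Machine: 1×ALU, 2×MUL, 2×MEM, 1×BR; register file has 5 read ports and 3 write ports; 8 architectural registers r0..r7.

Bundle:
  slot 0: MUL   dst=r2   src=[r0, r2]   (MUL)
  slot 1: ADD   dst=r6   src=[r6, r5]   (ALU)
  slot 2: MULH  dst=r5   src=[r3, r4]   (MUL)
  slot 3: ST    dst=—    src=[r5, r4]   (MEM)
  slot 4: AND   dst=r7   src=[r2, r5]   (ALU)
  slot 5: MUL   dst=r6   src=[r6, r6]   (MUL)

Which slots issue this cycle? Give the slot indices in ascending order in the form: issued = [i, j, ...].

  0. MUL→r2 ⇒ go  {1A/1Mu/2Ld/1B | 3r 2w}
  1. ALU→r6 ⇒ go  {0A/1Mu/2Ld/1B | 1r 1w}
  2. MUL→r5 ⇒ no(RD_PORT)  {0A/1Mu/2Ld/1B | 1r 1w}
  3. MEM ⇒ no(RD_PORT)  {0A/1Mu/2Ld/1B | 1r 1w}
  4. ALU→r7 ⇒ no(FU)  {0A/1Mu/2Ld/1B | 1r 1w}
  5. MUL→r6 ⇒ no(WAW)  {0A/1Mu/2Ld/1B | 1r 1w}

issued = [0, 1]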